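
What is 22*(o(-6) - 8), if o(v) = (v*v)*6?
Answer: 4576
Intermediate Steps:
o(v) = 6*v² (o(v) = v²*6 = 6*v²)
22*(o(-6) - 8) = 22*(6*(-6)² - 8) = 22*(6*36 - 8) = 22*(216 - 8) = 22*208 = 4576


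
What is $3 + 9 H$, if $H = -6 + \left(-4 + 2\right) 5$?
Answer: $-141$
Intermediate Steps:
$H = -16$ ($H = -6 - 10 = -16$)
$3 + 9 H = 3 + 9 \left(-16\right) = 3 - 144 = -141$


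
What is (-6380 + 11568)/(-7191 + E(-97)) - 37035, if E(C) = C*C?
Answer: -41069221/1109 ≈ -37033.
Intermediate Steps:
E(C) = C²
(-6380 + 11568)/(-7191 + E(-97)) - 37035 = (-6380 + 11568)/(-7191 + (-97)²) - 37035 = 5188/(-7191 + 9409) - 37035 = 5188/2218 - 37035 = 5188*(1/2218) - 37035 = 2594/1109 - 37035 = -41069221/1109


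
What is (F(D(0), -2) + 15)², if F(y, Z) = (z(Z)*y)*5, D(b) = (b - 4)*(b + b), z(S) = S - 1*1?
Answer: 225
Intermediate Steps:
z(S) = -1 + S (z(S) = S - 1 = -1 + S)
D(b) = 2*b*(-4 + b) (D(b) = (-4 + b)*(2*b) = 2*b*(-4 + b))
F(y, Z) = 5*y*(-1 + Z) (F(y, Z) = ((-1 + Z)*y)*5 = (y*(-1 + Z))*5 = 5*y*(-1 + Z))
(F(D(0), -2) + 15)² = (5*(2*0*(-4 + 0))*(-1 - 2) + 15)² = (5*(2*0*(-4))*(-3) + 15)² = (5*0*(-3) + 15)² = (0 + 15)² = 15² = 225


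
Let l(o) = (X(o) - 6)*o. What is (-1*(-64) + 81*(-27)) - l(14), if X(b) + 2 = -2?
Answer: -1983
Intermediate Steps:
X(b) = -4 (X(b) = -2 - 2 = -4)
l(o) = -10*o (l(o) = (-4 - 6)*o = -10*o)
(-1*(-64) + 81*(-27)) - l(14) = (-1*(-64) + 81*(-27)) - (-10)*14 = (64 - 2187) - 1*(-140) = -2123 + 140 = -1983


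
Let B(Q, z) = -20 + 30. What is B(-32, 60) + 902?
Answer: 912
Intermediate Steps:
B(Q, z) = 10
B(-32, 60) + 902 = 10 + 902 = 912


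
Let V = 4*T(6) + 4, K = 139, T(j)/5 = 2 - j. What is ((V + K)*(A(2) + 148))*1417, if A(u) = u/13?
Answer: 13225842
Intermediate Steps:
T(j) = 10 - 5*j (T(j) = 5*(2 - j) = 10 - 5*j)
V = -76 (V = 4*(10 - 5*6) + 4 = 4*(10 - 30) + 4 = 4*(-20) + 4 = -80 + 4 = -76)
A(u) = u/13 (A(u) = u*(1/13) = u/13)
((V + K)*(A(2) + 148))*1417 = ((-76 + 139)*((1/13)*2 + 148))*1417 = (63*(2/13 + 148))*1417 = (63*(1926/13))*1417 = (121338/13)*1417 = 13225842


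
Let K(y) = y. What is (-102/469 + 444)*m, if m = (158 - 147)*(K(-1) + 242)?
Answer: 551763234/469 ≈ 1.1765e+6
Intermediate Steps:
m = 2651 (m = (158 - 147)*(-1 + 242) = 11*241 = 2651)
(-102/469 + 444)*m = (-102/469 + 444)*2651 = (208134/469)*2651 = 551763234/469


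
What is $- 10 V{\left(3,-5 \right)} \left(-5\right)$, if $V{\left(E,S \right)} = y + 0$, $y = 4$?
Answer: $200$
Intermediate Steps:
$V{\left(E,S \right)} = 4$ ($V{\left(E,S \right)} = 4 + 0 = 4$)
$- 10 V{\left(3,-5 \right)} \left(-5\right) = \left(-10\right) 4 \left(-5\right) = \left(-40\right) \left(-5\right) = 200$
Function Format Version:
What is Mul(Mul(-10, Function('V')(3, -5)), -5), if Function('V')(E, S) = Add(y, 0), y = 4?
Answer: 200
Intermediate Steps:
Function('V')(E, S) = 4 (Function('V')(E, S) = Add(4, 0) = 4)
Mul(Mul(-10, Function('V')(3, -5)), -5) = Mul(Mul(-10, 4), -5) = Mul(-40, -5) = 200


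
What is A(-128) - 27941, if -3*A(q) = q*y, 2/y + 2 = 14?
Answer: -251405/9 ≈ -27934.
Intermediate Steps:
y = ⅙ (y = 2/(-2 + 14) = 2/12 = 2*(1/12) = ⅙ ≈ 0.16667)
A(q) = -q/18 (A(q) = -q/(3*6) = -q/18)
A(-128) - 27941 = -1/18*(-128) - 27941 = 64/9 - 27941 = -251405/9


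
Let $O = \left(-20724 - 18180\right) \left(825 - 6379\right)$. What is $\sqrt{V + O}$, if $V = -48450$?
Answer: $\sqrt{216024366} \approx 14698.0$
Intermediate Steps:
$O = 216072816$ ($O = \left(-38904\right) \left(-5554\right) = 216072816$)
$\sqrt{V + O} = \sqrt{-48450 + 216072816} = \sqrt{216024366}$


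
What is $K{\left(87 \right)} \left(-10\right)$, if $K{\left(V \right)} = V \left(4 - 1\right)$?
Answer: $-2610$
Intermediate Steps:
$K{\left(V \right)} = 3 V$ ($K{\left(V \right)} = V 3 = 3 V$)
$K{\left(87 \right)} \left(-10\right) = 3 \cdot 87 \left(-10\right) = 261 \left(-10\right) = -2610$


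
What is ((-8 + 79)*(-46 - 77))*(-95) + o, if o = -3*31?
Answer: 829542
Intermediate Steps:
o = -93
((-8 + 79)*(-46 - 77))*(-95) + o = ((-8 + 79)*(-46 - 77))*(-95) - 93 = (71*(-123))*(-95) - 93 = -8733*(-95) - 93 = 829635 - 93 = 829542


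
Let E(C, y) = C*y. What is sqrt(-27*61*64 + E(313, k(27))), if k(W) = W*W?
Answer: 3*sqrt(13641) ≈ 350.38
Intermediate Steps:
k(W) = W**2
sqrt(-27*61*64 + E(313, k(27))) = sqrt(-27*61*64 + 313*27**2) = sqrt(-1647*64 + 313*729) = sqrt(-105408 + 228177) = sqrt(122769) = 3*sqrt(13641)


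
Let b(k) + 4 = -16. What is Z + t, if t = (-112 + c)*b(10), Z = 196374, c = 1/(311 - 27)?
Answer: 14101589/71 ≈ 1.9861e+5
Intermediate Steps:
b(k) = -20 (b(k) = -4 - 16 = -20)
c = 1/284 ≈ 0.0035211
t = 159035/71 (t = (-112 + 1/284)*(-20) = -31807/284*(-20) = 159035/71 ≈ 2239.9)
Z + t = 196374 + 159035/71 = 14101589/71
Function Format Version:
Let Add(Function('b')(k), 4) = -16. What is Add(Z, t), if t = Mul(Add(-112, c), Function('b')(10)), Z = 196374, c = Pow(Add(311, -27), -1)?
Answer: Rational(14101589, 71) ≈ 1.9861e+5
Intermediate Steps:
Function('b')(k) = -20 (Function('b')(k) = Add(-4, -16) = -20)
c = Rational(1, 284) (c = Pow(284, -1) = Rational(1, 284) ≈ 0.0035211)
t = Rational(159035, 71) (t = Mul(Add(-112, Rational(1, 284)), -20) = Mul(Rational(-31807, 284), -20) = Rational(159035, 71) ≈ 2239.9)
Add(Z, t) = Add(196374, Rational(159035, 71)) = Rational(14101589, 71)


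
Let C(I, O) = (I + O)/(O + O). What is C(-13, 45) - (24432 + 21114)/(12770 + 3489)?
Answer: -1789426/731655 ≈ -2.4457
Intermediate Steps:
C(I, O) = (I + O)/(2*O) (C(I, O) = (I + O)/((2*O)) = (I + O)*(1/(2*O)) = (I + O)/(2*O))
C(-13, 45) - (24432 + 21114)/(12770 + 3489) = (1/2)*(-13 + 45)/45 - (24432 + 21114)/(12770 + 3489) = (1/2)*(1/45)*32 - 45546/16259 = 16/45 - 45546/16259 = -1789426/731655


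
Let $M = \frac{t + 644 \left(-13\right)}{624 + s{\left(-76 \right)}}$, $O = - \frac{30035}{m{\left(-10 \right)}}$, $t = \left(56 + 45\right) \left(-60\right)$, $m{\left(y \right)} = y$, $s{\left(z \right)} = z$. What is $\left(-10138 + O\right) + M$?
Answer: $- \frac{1962069}{274} \approx -7160.8$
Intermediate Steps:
$t = -6060$ ($t = 101 \left(-60\right) = -6060$)
$O = \frac{6007}{2}$ ($O = - \frac{30035}{-10} = \left(-30035\right) \left(- \frac{1}{10}\right) = \frac{6007}{2} \approx 3003.5$)
$M = - \frac{3608}{137}$ ($M = \frac{-6060 + 644 \left(-13\right)}{624 - 76} = \frac{-6060 - 8372}{548} = \left(-14432\right) \frac{1}{548} = - \frac{3608}{137} \approx -26.336$)
$\left(-10138 + O\right) + M = \left(-10138 + \frac{6007}{2}\right) - \frac{3608}{137} = - \frac{14269}{2} - \frac{3608}{137} = - \frac{1962069}{274}$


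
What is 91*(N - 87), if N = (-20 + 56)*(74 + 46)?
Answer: 385203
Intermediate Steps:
N = 4320 (N = 36*120 = 4320)
91*(N - 87) = 91*(4320 - 87) = 91*4233 = 385203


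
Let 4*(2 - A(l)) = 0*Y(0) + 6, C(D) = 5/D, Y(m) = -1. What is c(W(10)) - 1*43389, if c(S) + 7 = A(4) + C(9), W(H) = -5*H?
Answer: -781109/18 ≈ -43395.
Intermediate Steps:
A(l) = ½ (A(l) = 2 - (0*(-1) + 6)/4 = 2 - (0 + 6)/4 = 2 - ¼*6 = 2 - 3/2 = ½)
c(S) = -107/18 (c(S) = -7 + (½ + 5/9) = -7 + 19/18 = -107/18)
c(W(10)) - 1*43389 = -107/18 - 1*43389 = -107/18 - 43389 = -781109/18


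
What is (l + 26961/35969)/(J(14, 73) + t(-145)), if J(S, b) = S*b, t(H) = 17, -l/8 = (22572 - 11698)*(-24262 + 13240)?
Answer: 34488006090417/37371791 ≈ 9.2284e+5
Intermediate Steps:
l = 958825824 (l = -8*(22572 - 11698)*(-24262 + 13240) = -86992*(-11022) = -8*(-119853228) = 958825824)
(l + 26961/35969)/(J(14, 73) + t(-145)) = (958825824 + 26961/35969)/(14*73 + 17) = (958825824 + 26961*(1/35969))/(1022 + 17) = (958825824 + 26961/35969)/1039 = (34488006090417/35969)*(1/1039) = 34488006090417/37371791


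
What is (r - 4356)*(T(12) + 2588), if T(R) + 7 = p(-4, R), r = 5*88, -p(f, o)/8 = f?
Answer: -10232508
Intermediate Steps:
p(f, o) = -8*f
r = 440
T(R) = 25 (T(R) = -7 - 8*(-4) = -7 + 32 = 25)
(r - 4356)*(T(12) + 2588) = (440 - 4356)*(25 + 2588) = -3916*2613 = -10232508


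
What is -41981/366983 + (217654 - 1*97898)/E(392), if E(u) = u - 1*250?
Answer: 21971227423/26055793 ≈ 843.24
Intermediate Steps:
E(u) = -250 + u (E(u) = u - 250 = -250 + u)
-41981/366983 + (217654 - 1*97898)/E(392) = -41981/366983 + (217654 - 1*97898)/(-250 + 392) = -41981*1/366983 + (217654 - 97898)/142 = -41981/366983 + 119756*(1/142) = -41981/366983 + 59878/71 = 21971227423/26055793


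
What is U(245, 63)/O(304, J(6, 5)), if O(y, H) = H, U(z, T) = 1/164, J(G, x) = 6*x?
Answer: 1/4920 ≈ 0.00020325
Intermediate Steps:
U(z, T) = 1/164
U(245, 63)/O(304, J(6, 5)) = 1/(164*((6*5))) = (1/164)/30 = (1/164)*(1/30) = 1/4920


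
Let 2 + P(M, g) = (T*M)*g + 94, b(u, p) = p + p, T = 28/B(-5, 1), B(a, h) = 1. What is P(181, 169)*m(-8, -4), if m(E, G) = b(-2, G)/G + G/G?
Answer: 2569752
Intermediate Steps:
T = 28 (T = 28/1 = 28*1 = 28)
b(u, p) = 2*p
m(E, G) = 3 (m(E, G) = (2*G)/G + G/G = 2 + 1 = 3)
P(M, g) = 92 + 28*M*g (P(M, g) = -2 + ((28*M)*g + 94) = -2 + (28*M*g + 94) = -2 + (94 + 28*M*g) = 92 + 28*M*g)
P(181, 169)*m(-8, -4) = (92 + 28*181*169)*3 = (92 + 856492)*3 = 856584*3 = 2569752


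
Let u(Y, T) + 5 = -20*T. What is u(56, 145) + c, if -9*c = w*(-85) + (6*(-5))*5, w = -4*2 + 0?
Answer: -26675/9 ≈ -2963.9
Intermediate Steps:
w = -8 (w = -8 + 0 = -8)
u(Y, T) = -5 - 20*T
c = -530/9 (c = -(-8*(-85) + (6*(-5))*5)/9 = -(680 - 30*5)/9 = -(680 - 150)/9 = -⅑*530 = -530/9 ≈ -58.889)
u(56, 145) + c = (-5 - 20*145) - 530/9 = (-5 - 2900) - 530/9 = -2905 - 530/9 = -26675/9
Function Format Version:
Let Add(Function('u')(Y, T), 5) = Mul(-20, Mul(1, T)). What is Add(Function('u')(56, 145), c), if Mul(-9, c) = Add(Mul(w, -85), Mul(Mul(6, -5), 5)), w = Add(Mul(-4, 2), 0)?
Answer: Rational(-26675, 9) ≈ -2963.9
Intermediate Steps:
w = -8 (w = Add(-8, 0) = -8)
Function('u')(Y, T) = Add(-5, Mul(-20, T)) (Function('u')(Y, T) = Add(-5, Mul(-20, Mul(1, T))) = Add(-5, Mul(-20, T)))
c = Rational(-530, 9) (c = Mul(Rational(-1, 9), Add(Mul(-8, -85), Mul(Mul(6, -5), 5))) = Mul(Rational(-1, 9), Add(680, Mul(-30, 5))) = Mul(Rational(-1, 9), Add(680, -150)) = Mul(Rational(-1, 9), 530) = Rational(-530, 9) ≈ -58.889)
Add(Function('u')(56, 145), c) = Add(Add(-5, Mul(-20, 145)), Rational(-530, 9)) = Add(Add(-5, -2900), Rational(-530, 9)) = Add(-2905, Rational(-530, 9)) = Rational(-26675, 9)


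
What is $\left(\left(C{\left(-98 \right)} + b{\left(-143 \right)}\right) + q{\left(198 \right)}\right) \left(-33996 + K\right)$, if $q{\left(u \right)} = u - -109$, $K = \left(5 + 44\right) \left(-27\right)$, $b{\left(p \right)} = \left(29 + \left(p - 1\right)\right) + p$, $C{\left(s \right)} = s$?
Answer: $1730631$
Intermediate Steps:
$b{\left(p \right)} = 28 + 2 p$ ($b{\left(p \right)} = \left(29 + \left(p - 1\right)\right) + p = \left(29 + \left(-1 + p\right)\right) + p = \left(28 + p\right) + p = 28 + 2 p$)
$K = -1323$ ($K = 49 \left(-27\right) = -1323$)
$q{\left(u \right)} = 109 + u$ ($q{\left(u \right)} = u + 109 = 109 + u$)
$\left(\left(C{\left(-98 \right)} + b{\left(-143 \right)}\right) + q{\left(198 \right)}\right) \left(-33996 + K\right) = \left(\left(-98 + \left(28 + 2 \left(-143\right)\right)\right) + \left(109 + 198\right)\right) \left(-33996 - 1323\right) = \left(\left(-98 + \left(28 - 286\right)\right) + 307\right) \left(-35319\right) = \left(\left(-98 - 258\right) + 307\right) \left(-35319\right) = \left(-356 + 307\right) \left(-35319\right) = \left(-49\right) \left(-35319\right) = 1730631$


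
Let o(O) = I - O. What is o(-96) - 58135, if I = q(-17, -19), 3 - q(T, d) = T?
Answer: -58019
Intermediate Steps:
q(T, d) = 3 - T
I = 20 (I = 3 - 1*(-17) = 3 + 17 = 20)
o(O) = 20 - O
o(-96) - 58135 = (20 - 1*(-96)) - 58135 = (20 + 96) - 58135 = 116 - 58135 = -58019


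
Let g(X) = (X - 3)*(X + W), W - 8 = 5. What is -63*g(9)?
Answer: -8316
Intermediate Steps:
W = 13 (W = 8 + 5 = 13)
g(X) = (-3 + X)*(13 + X) (g(X) = (X - 3)*(X + 13) = (-3 + X)*(13 + X))
-63*g(9) = -63*(-39 + 9**2 + 10*9) = -63*(-39 + 81 + 90) = -63*132 = -8316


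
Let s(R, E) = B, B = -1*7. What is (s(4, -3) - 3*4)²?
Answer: 361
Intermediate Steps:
B = -7
s(R, E) = -7
(s(4, -3) - 3*4)² = (-7 - 3*4)² = (-7 - 12)² = (-19)² = 361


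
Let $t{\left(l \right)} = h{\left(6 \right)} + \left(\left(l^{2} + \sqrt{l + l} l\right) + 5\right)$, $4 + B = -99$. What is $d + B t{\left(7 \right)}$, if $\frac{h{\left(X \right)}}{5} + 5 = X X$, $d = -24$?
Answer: $-21551 - 721 \sqrt{14} \approx -24249.0$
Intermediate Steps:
$B = -103$ ($B = -4 - 99 = -103$)
$h{\left(X \right)} = -25 + 5 X^{2}$ ($h{\left(X \right)} = -25 + 5 X X = -25 + 5 X^{2}$)
$t{\left(l \right)} = 160 + l^{2} + \sqrt{2} l^{\frac{3}{2}}$ ($t{\left(l \right)} = \left(-25 + 5 \cdot 6^{2}\right) + \left(\left(l^{2} + \sqrt{l + l} l\right) + 5\right) = \left(-25 + 5 \cdot 36\right) + \left(\left(l^{2} + \sqrt{2 l} l\right) + 5\right) = \left(-25 + 180\right) + \left(\left(l^{2} + \sqrt{2} \sqrt{l} l\right) + 5\right) = 155 + \left(\left(l^{2} + \sqrt{2} l^{\frac{3}{2}}\right) + 5\right) = 155 + \left(5 + l^{2} + \sqrt{2} l^{\frac{3}{2}}\right) = 160 + l^{2} + \sqrt{2} l^{\frac{3}{2}}$)
$d + B t{\left(7 \right)} = -24 - 103 \left(160 + 7^{2} + \sqrt{2} \cdot 7^{\frac{3}{2}}\right) = -24 - 103 \left(160 + 49 + \sqrt{2} \cdot 7 \sqrt{7}\right) = -24 - 103 \left(160 + 49 + 7 \sqrt{14}\right) = -24 - 103 \left(209 + 7 \sqrt{14}\right) = -24 - \left(21527 + 721 \sqrt{14}\right) = -21551 - 721 \sqrt{14}$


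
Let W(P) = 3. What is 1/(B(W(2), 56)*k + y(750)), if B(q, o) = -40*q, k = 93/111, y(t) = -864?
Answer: -37/35688 ≈ -0.0010368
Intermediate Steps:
k = 31/37 (k = 93*(1/111) = 31/37 ≈ 0.83784)
1/(B(W(2), 56)*k + y(750)) = 1/(-40*3*(31/37) - 864) = 1/(-120*31/37 - 864) = 1/(-3720/37 - 864) = 1/(-35688/37) = -37/35688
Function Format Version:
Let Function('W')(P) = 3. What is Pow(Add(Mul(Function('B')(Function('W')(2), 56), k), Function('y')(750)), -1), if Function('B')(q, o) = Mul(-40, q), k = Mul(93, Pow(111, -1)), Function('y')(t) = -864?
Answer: Rational(-37, 35688) ≈ -0.0010368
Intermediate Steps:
k = Rational(31, 37) (k = Mul(93, Rational(1, 111)) = Rational(31, 37) ≈ 0.83784)
Pow(Add(Mul(Function('B')(Function('W')(2), 56), k), Function('y')(750)), -1) = Pow(Add(Mul(Mul(-40, 3), Rational(31, 37)), -864), -1) = Pow(Add(Mul(-120, Rational(31, 37)), -864), -1) = Pow(Add(Rational(-3720, 37), -864), -1) = Pow(Rational(-35688, 37), -1) = Rational(-37, 35688)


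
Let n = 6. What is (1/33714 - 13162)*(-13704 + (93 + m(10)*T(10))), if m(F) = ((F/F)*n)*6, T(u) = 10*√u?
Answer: 2013265017179/11238 - 8874873340*√10/1873 ≈ 1.6416e+8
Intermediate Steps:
m(F) = 36 (m(F) = ((F/F)*6)*6 = (1*6)*6 = 6*6 = 36)
(1/33714 - 13162)*(-13704 + (93 + m(10)*T(10))) = (1/33714 - 13162)*(-13704 + (93 + 36*(10*√10))) = (1/33714 - 13162)*(-13704 + (93 + 360*√10)) = -443743667*(-13611 + 360*√10)/33714 = 2013265017179/11238 - 8874873340*√10/1873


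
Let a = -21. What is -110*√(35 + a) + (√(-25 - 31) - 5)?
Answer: -5 - 2*√14*(55 - I) ≈ -416.58 + 7.4833*I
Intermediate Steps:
-110*√(35 + a) + (√(-25 - 31) - 5) = -110*√(35 - 21) + (√(-25 - 31) - 5) = -110*√14 + (√(-56) - 5) = -110*√14 + (2*I*√14 - 5) = -110*√14 + (-5 + 2*I*√14) = -5 - 110*√14 + 2*I*√14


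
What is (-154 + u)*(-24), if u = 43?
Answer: 2664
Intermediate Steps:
(-154 + u)*(-24) = (-154 + 43)*(-24) = -111*(-24) = 2664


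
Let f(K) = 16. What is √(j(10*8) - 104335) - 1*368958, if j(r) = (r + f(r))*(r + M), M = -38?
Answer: -368958 + 7*I*√2047 ≈ -3.6896e+5 + 316.71*I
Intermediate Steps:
j(r) = (-38 + r)*(16 + r) (j(r) = (r + 16)*(r - 38) = (16 + r)*(-38 + r) = (-38 + r)*(16 + r))
√(j(10*8) - 104335) - 1*368958 = √((-608 + (10*8)² - 220*8) - 104335) - 1*368958 = √((-608 + 80² - 22*80) - 104335) - 368958 = √((-608 + 6400 - 1760) - 104335) - 368958 = √(4032 - 104335) - 368958 = √(-100303) - 368958 = 7*I*√2047 - 368958 = -368958 + 7*I*√2047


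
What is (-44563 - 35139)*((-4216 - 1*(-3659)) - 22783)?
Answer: 1860244680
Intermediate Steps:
(-44563 - 35139)*((-4216 - 1*(-3659)) - 22783) = -79702*((-4216 + 3659) - 22783) = -79702*(-557 - 22783) = -79702*(-23340) = 1860244680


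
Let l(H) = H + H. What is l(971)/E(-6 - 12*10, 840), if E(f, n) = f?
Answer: -971/63 ≈ -15.413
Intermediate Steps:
l(H) = 2*H
l(971)/E(-6 - 12*10, 840) = (2*971)/(-6 - 12*10) = 1942/(-6 - 120) = 1942/(-126) = 1942*(-1/126) = -971/63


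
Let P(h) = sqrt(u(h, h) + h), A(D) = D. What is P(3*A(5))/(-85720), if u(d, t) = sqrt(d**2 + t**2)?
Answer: -sqrt(15 + 15*sqrt(2))/85720 ≈ -7.0202e-5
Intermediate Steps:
P(h) = sqrt(h + sqrt(2)*sqrt(h**2)) (P(h) = sqrt(sqrt(h**2 + h**2) + h) = sqrt(sqrt(2*h**2) + h) = sqrt(sqrt(2)*sqrt(h**2) + h) = sqrt(h + sqrt(2)*sqrt(h**2)))
P(3*A(5))/(-85720) = sqrt(3*5 + sqrt(2)*sqrt((3*5)**2))/(-85720) = sqrt(15 + sqrt(2)*sqrt(15**2))*(-1/85720) = sqrt(15 + sqrt(2)*sqrt(225))*(-1/85720) = sqrt(15 + sqrt(2)*15)*(-1/85720) = sqrt(15 + 15*sqrt(2))*(-1/85720) = -sqrt(15 + 15*sqrt(2))/85720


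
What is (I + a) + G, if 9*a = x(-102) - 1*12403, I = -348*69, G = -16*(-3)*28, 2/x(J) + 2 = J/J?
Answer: -72139/3 ≈ -24046.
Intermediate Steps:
x(J) = -2 (x(J) = 2/(-2 + J/J) = 2/(-2 + 1) = 2/(-1) = 2*(-1) = -2)
G = 1344 (G = 48*28 = 1344)
I = -24012
a = -4135/3 (a = (-2 - 1*12403)/9 = (-2 - 12403)/9 = (⅑)*(-12405) = -4135/3 ≈ -1378.3)
(I + a) + G = (-24012 - 4135/3) + 1344 = -76171/3 + 1344 = -72139/3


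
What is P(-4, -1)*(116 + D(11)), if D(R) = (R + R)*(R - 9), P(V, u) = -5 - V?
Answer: -160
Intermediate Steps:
D(R) = 2*R*(-9 + R) (D(R) = (2*R)*(-9 + R) = 2*R*(-9 + R))
P(-4, -1)*(116 + D(11)) = (-5 - 1*(-4))*(116 + 2*11*(-9 + 11)) = (-5 + 4)*(116 + 2*11*2) = -(116 + 44) = -1*160 = -160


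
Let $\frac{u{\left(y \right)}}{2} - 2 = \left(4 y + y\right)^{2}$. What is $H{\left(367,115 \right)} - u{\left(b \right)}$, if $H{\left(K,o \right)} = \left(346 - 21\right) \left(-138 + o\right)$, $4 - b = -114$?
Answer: $-703679$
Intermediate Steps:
$b = 118$ ($b = 4 - -114 = 4 + 114 = 118$)
$H{\left(K,o \right)} = -44850 + 325 o$ ($H{\left(K,o \right)} = 325 \left(-138 + o\right) = -44850 + 325 o$)
$u{\left(y \right)} = 4 + 50 y^{2}$ ($u{\left(y \right)} = 4 + 2 \left(4 y + y\right)^{2} = 4 + 2 \left(5 y\right)^{2} = 4 + 2 \cdot 25 y^{2} = 4 + 50 y^{2}$)
$H{\left(367,115 \right)} - u{\left(b \right)} = \left(-44850 + 325 \cdot 115\right) - \left(4 + 50 \cdot 118^{2}\right) = \left(-44850 + 37375\right) - \left(4 + 50 \cdot 13924\right) = -7475 - \left(4 + 696200\right) = -7475 - 696204 = -703679$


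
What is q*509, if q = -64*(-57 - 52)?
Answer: 3550784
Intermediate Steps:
q = 6976 (q = -64*(-109) = 6976)
q*509 = 6976*509 = 3550784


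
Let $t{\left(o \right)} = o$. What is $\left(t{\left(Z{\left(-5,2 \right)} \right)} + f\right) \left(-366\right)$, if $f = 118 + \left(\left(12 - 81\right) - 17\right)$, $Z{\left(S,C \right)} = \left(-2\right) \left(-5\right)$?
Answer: $-15372$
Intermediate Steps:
$Z{\left(S,C \right)} = 10$
$f = 32$ ($f = 118 - 86 = 32$)
$\left(t{\left(Z{\left(-5,2 \right)} \right)} + f\right) \left(-366\right) = \left(10 + 32\right) \left(-366\right) = 42 \left(-366\right) = -15372$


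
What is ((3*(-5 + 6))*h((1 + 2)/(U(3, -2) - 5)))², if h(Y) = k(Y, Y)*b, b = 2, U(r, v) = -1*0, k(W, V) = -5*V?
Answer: 324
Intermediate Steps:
U(r, v) = 0
h(Y) = -10*Y (h(Y) = -5*Y*2 = -10*Y)
((3*(-5 + 6))*h((1 + 2)/(U(3, -2) - 5)))² = ((3*(-5 + 6))*(-10*(1 + 2)/(0 - 5)))² = ((3*1)*(-30/(-5)))² = (3*(-30*(-1)/5))² = (3*(-10*(-⅗)))² = (3*6)² = 18² = 324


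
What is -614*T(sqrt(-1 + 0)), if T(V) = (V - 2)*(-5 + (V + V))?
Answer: -4912 + 5526*I ≈ -4912.0 + 5526.0*I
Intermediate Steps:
T(V) = (-5 + 2*V)*(-2 + V) (T(V) = (-2 + V)*(-5 + 2*V) = (-5 + 2*V)*(-2 + V))
-614*T(sqrt(-1 + 0)) = -614*(10 - 9*sqrt(-1 + 0) + 2*(sqrt(-1 + 0))**2) = -614*(10 - 9*I + 2*(sqrt(-1))**2) = -614*(10 - 9*I + 2*I**2) = -614*(10 - 9*I + 2*(-1)) = -614*(10 - 9*I - 2) = -614*(8 - 9*I) = -4912 + 5526*I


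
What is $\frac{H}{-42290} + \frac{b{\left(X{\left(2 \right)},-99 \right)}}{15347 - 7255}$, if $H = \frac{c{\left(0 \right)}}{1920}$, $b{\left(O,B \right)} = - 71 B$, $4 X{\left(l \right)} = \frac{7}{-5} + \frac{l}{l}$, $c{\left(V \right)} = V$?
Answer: $\frac{7029}{8092} \approx 0.86864$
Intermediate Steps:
$X{\left(l \right)} = - \frac{1}{10}$ ($X{\left(l \right)} = \frac{\frac{7}{-5} + \frac{l}{l}}{4} = \frac{7 \left(- \frac{1}{5}\right) + 1}{4} = \frac{- \frac{7}{5} + 1}{4} = \frac{1}{4} \left(- \frac{2}{5}\right) = - \frac{1}{10}$)
$H = 0$ ($H = \frac{0}{1920} = 0 \cdot \frac{1}{1920} = 0$)
$\frac{H}{-42290} + \frac{b{\left(X{\left(2 \right)},-99 \right)}}{15347 - 7255} = \frac{0}{-42290} + \frac{\left(-71\right) \left(-99\right)}{15347 - 7255} = 0 \left(- \frac{1}{42290}\right) + \frac{7029}{8092} = 0 + 7029 \cdot \frac{1}{8092} = 0 + \frac{7029}{8092} = \frac{7029}{8092}$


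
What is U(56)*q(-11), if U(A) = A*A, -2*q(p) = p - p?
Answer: 0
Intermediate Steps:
q(p) = 0 (q(p) = -(p - p)/2 = -½*0 = 0)
U(A) = A²
U(56)*q(-11) = 56²*0 = 3136*0 = 0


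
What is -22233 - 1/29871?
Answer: -664121944/29871 ≈ -22233.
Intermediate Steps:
-22233 - 1/29871 = -664121944/29871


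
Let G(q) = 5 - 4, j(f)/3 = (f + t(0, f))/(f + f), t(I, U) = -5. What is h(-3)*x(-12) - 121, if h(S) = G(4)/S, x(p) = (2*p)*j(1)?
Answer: -169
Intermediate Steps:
j(f) = 3*(-5 + f)/(2*f) (j(f) = 3*((f - 5)/(f + f)) = 3*((-5 + f)/((2*f))) = 3*((-5 + f)*(1/(2*f))) = 3*((-5 + f)/(2*f)) = 3*(-5 + f)/(2*f))
G(q) = 1
x(p) = -12*p (x(p) = (2*p)*((3/2)*(-5 + 1)/1) = (2*p)*((3/2)*1*(-4)) = (2*p)*(-6) = -12*p)
h(S) = 1/S
h(-3)*x(-12) - 121 = (-12*(-12))/(-3) - 121 = -⅓*144 - 121 = -48 - 121 = -169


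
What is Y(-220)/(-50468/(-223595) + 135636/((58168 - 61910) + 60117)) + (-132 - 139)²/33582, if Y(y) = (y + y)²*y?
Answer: -450736972855006890257/27850110833586 ≈ -1.6184e+7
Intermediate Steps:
Y(y) = 4*y³ (Y(y) = (2*y)²*y = (4*y²)*y = 4*y³)
Y(-220)/(-50468/(-223595) + 135636/((58168 - 61910) + 60117)) + (-132 - 139)²/33582 = (4*(-220)³)/(-50468/(-223595) + 135636/((58168 - 61910) + 60117)) + (-132 - 139)²/33582 = (4*(-10648000))/(-50468*(-1/223595) + 135636/(-3742 + 60117)) + (-271)²*(1/33582) = -42592000/(50468/223595 + 135636/56375) + 73441*(1/33582) = -42592000/(50468/223595 + 135636*(1/56375)) + 73441/33582 = -42592000/(50468/223595 + 135636/56375) + 73441/33582 = -42592000/6634532984/2521033625 + 73441/33582 = -42592000*2521033625/6634532984 + 73441/33582 = -13421983019500000/829316623 + 73441/33582 = -450736972855006890257/27850110833586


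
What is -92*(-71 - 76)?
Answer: 13524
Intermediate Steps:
-92*(-71 - 76) = -92*(-147) = 13524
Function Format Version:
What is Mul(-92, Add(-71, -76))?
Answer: 13524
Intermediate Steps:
Mul(-92, Add(-71, -76)) = Mul(-92, -147) = 13524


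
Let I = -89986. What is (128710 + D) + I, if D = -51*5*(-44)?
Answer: 49944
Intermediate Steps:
D = 11220 (D = -255*(-44) = 11220)
(128710 + D) + I = (128710 + 11220) - 89986 = 139930 - 89986 = 49944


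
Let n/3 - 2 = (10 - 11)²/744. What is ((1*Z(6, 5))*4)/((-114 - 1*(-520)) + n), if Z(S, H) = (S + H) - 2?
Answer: 992/11353 ≈ 0.087378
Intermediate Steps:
Z(S, H) = -2 + H + S (Z(S, H) = (H + S) - 2 = -2 + H + S)
n = 1489/248 (n = 6 + 3*((10 - 11)²/744) = 6 + 3*((-1)²*(1/744)) = 6 + 3*(1*(1/744)) = 6 + 3*(1/744) = 6 + 1/248 = 1489/248 ≈ 6.0040)
((1*Z(6, 5))*4)/((-114 - 1*(-520)) + n) = ((1*(-2 + 5 + 6))*4)/((-114 - 1*(-520)) + 1489/248) = ((1*9)*4)/((-114 + 520) + 1489/248) = (9*4)/(406 + 1489/248) = 36/(102177/248) = 36*(248/102177) = 992/11353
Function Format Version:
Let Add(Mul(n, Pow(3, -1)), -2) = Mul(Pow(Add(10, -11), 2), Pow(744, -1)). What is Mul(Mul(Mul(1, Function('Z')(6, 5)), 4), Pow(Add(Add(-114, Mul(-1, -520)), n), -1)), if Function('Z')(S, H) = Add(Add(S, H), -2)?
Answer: Rational(992, 11353) ≈ 0.087378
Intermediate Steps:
Function('Z')(S, H) = Add(-2, H, S) (Function('Z')(S, H) = Add(Add(H, S), -2) = Add(-2, H, S))
n = Rational(1489, 248) (n = Add(6, Mul(3, Mul(Pow(Add(10, -11), 2), Pow(744, -1)))) = Add(6, Mul(3, Mul(Pow(-1, 2), Rational(1, 744)))) = Add(6, Mul(3, Mul(1, Rational(1, 744)))) = Add(6, Mul(3, Rational(1, 744))) = Add(6, Rational(1, 248)) = Rational(1489, 248) ≈ 6.0040)
Mul(Mul(Mul(1, Function('Z')(6, 5)), 4), Pow(Add(Add(-114, Mul(-1, -520)), n), -1)) = Mul(Mul(Mul(1, Add(-2, 5, 6)), 4), Pow(Add(Add(-114, Mul(-1, -520)), Rational(1489, 248)), -1)) = Mul(Mul(Mul(1, 9), 4), Pow(Add(Add(-114, 520), Rational(1489, 248)), -1)) = Mul(Mul(9, 4), Pow(Add(406, Rational(1489, 248)), -1)) = Mul(36, Pow(Rational(102177, 248), -1)) = Mul(36, Rational(248, 102177)) = Rational(992, 11353)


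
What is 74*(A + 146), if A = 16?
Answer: 11988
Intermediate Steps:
74*(A + 146) = 74*(16 + 146) = 74*162 = 11988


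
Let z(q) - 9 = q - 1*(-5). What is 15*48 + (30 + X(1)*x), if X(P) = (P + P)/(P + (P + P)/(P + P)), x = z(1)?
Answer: 765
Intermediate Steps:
z(q) = 14 + q (z(q) = 9 + (q - 1*(-5)) = 9 + (q + 5) = 9 + (5 + q) = 14 + q)
x = 15 (x = 14 + 1 = 15)
X(P) = 2*P/(1 + P) (X(P) = (2*P)/(P + (2*P)/((2*P))) = (2*P)/(P + (2*P)*(1/(2*P))) = (2*P)/(P + 1) = (2*P)/(1 + P) = 2*P/(1 + P))
15*48 + (30 + X(1)*x) = 15*48 + (30 + (2*1/(1 + 1))*15) = 720 + (30 + (2*1/2)*15) = 720 + (30 + (2*1*(1/2))*15) = 720 + (30 + 1*15) = 720 + (30 + 15) = 720 + 45 = 765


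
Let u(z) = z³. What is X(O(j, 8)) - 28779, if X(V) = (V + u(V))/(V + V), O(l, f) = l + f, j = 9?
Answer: -28634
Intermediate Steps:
O(l, f) = f + l
X(V) = (V + V³)/(2*V) (X(V) = (V + V³)/(V + V) = (V + V³)/((2*V)) = (V + V³)*(1/(2*V)) = (V + V³)/(2*V))
X(O(j, 8)) - 28779 = (½ + (8 + 9)²/2) - 28779 = (½ + (½)*17²) - 28779 = (½ + (½)*289) - 28779 = (½ + 289/2) - 28779 = 145 - 28779 = -28634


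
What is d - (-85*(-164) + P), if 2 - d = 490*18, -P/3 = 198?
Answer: -22164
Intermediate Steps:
P = -594 (P = -3*198 = -594)
d = -8818 (d = 2 - 490*18 = 2 - 1*8820 = 2 - 8820 = -8818)
d - (-85*(-164) + P) = -8818 - (-85*(-164) - 594) = -8818 - (13940 - 594) = -8818 - 1*13346 = -8818 - 13346 = -22164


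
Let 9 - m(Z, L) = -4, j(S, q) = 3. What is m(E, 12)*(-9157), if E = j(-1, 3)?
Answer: -119041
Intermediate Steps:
E = 3
m(Z, L) = 13 (m(Z, L) = 9 - 1*(-4) = 9 + 4 = 13)
m(E, 12)*(-9157) = 13*(-9157) = -119041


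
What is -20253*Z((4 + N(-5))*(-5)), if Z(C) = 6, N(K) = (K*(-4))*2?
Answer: -121518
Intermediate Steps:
N(K) = -8*K (N(K) = -4*K*2 = -8*K)
-20253*Z((4 + N(-5))*(-5)) = -20253*6 = -121518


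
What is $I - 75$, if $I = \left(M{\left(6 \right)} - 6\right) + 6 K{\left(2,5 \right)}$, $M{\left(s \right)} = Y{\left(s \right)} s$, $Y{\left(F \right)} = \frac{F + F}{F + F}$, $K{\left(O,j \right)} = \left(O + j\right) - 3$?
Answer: $-51$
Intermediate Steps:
$K{\left(O,j \right)} = -3 + O + j$
$Y{\left(F \right)} = 1$ ($Y{\left(F \right)} = \frac{2 F}{2 F} = 2 F \frac{1}{2 F} = 1$)
$M{\left(s \right)} = s$ ($M{\left(s \right)} = 1 s = s$)
$I = 24$ ($I = \left(6 - 6\right) + 6 \left(-3 + 2 + 5\right) = \left(6 - 6\right) + 6 \cdot 4 = 0 + 24 = 24$)
$I - 75 = 24 - 75 = -51$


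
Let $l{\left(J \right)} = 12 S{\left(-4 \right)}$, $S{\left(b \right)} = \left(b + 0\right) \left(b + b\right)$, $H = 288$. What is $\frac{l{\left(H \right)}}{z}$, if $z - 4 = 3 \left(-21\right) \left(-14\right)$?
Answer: $\frac{192}{443} \approx 0.43341$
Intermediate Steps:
$S{\left(b \right)} = 2 b^{2}$ ($S{\left(b \right)} = b 2 b = 2 b^{2}$)
$l{\left(J \right)} = 384$ ($l{\left(J \right)} = 12 \cdot 2 \left(-4\right)^{2} = 12 \cdot 2 \cdot 16 = 12 \cdot 32 = 384$)
$z = 886$ ($z = 4 + 3 \left(-21\right) \left(-14\right) = 4 - -882 = 4 + 882 = 886$)
$\frac{l{\left(H \right)}}{z} = \frac{384}{886} = 384 \cdot \frac{1}{886} = \frac{192}{443}$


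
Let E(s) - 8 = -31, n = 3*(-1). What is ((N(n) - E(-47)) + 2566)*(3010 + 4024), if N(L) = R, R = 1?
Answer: 18218060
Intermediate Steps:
n = -3
E(s) = -23 (E(s) = 8 - 31 = -23)
N(L) = 1
((N(n) - E(-47)) + 2566)*(3010 + 4024) = ((1 - 1*(-23)) + 2566)*(3010 + 4024) = ((1 + 23) + 2566)*7034 = (24 + 2566)*7034 = 2590*7034 = 18218060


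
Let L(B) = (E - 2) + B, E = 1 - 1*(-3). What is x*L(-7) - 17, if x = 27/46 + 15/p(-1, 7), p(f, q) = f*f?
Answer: -4367/46 ≈ -94.935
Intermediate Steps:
p(f, q) = f**2
x = 717/46 (x = 27/46 + 15/((-1)**2) = 27*(1/46) + 15/1 = 27/46 + 15*1 = 27/46 + 15 = 717/46 ≈ 15.587)
E = 4 (E = 1 + 3 = 4)
L(B) = 2 + B (L(B) = (4 - 2) + B = 2 + B)
x*L(-7) - 17 = 717*(2 - 7)/46 - 17 = (717/46)*(-5) - 17 = -3585/46 - 17 = -4367/46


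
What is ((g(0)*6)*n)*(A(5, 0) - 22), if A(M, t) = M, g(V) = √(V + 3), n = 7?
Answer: -714*√3 ≈ -1236.7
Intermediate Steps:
g(V) = √(3 + V)
((g(0)*6)*n)*(A(5, 0) - 22) = ((√(3 + 0)*6)*7)*(5 - 22) = ((√3*6)*7)*(-17) = ((6*√3)*7)*(-17) = (42*√3)*(-17) = -714*√3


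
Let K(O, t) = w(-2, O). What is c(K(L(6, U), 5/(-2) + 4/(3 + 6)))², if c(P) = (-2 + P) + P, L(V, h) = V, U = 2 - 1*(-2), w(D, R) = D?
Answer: 36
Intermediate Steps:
U = 4 (U = 2 + 2 = 4)
K(O, t) = -2
c(P) = -2 + 2*P
c(K(L(6, U), 5/(-2) + 4/(3 + 6)))² = (-2 + 2*(-2))² = (-2 - 4)² = (-6)² = 36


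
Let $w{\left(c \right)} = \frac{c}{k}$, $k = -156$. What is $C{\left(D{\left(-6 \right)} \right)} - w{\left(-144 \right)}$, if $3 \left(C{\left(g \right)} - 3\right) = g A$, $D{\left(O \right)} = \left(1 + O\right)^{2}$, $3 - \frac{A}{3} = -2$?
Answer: $\frac{1652}{13} \approx 127.08$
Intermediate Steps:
$A = 15$ ($A = 9 - -6 = 9 + 6 = 15$)
$C{\left(g \right)} = 3 + 5 g$ ($C{\left(g \right)} = 3 + \frac{g 15}{3} = 3 + \frac{15 g}{3} = 3 + 5 g$)
$w{\left(c \right)} = - \frac{c}{156}$ ($w{\left(c \right)} = \frac{c}{-156} = c \left(- \frac{1}{156}\right) = - \frac{c}{156}$)
$C{\left(D{\left(-6 \right)} \right)} - w{\left(-144 \right)} = \left(3 + 5 \left(1 - 6\right)^{2}\right) - \left(- \frac{1}{156}\right) \left(-144\right) = \left(3 + 5 \left(-5\right)^{2}\right) - \frac{12}{13} = \left(3 + 5 \cdot 25\right) - \frac{12}{13} = \left(3 + 125\right) - \frac{12}{13} = 128 - \frac{12}{13} = \frac{1652}{13}$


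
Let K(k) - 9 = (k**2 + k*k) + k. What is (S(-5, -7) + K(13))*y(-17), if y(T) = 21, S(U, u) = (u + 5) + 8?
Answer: 7686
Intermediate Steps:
S(U, u) = 13 + u (S(U, u) = (5 + u) + 8 = 13 + u)
K(k) = 9 + k + 2*k**2 (K(k) = 9 + ((k**2 + k*k) + k) = 9 + ((k**2 + k**2) + k) = 9 + (2*k**2 + k) = 9 + (k + 2*k**2) = 9 + k + 2*k**2)
(S(-5, -7) + K(13))*y(-17) = ((13 - 7) + (9 + 13 + 2*13**2))*21 = (6 + (9 + 13 + 2*169))*21 = (6 + (9 + 13 + 338))*21 = (6 + 360)*21 = 366*21 = 7686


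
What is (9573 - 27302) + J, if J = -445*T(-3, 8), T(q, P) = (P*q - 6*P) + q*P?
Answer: 24991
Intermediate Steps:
T(q, P) = -6*P + 2*P*q (T(q, P) = (-6*P + P*q) + P*q = -6*P + 2*P*q)
J = 42720 (J = -890*8*(-3 - 3) = -890*8*(-6) = -445*(-96) = 42720)
(9573 - 27302) + J = (9573 - 27302) + 42720 = -17729 + 42720 = 24991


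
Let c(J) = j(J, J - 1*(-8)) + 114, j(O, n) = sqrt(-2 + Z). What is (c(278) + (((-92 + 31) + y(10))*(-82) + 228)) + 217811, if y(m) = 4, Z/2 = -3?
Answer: 222827 + 2*I*sqrt(2) ≈ 2.2283e+5 + 2.8284*I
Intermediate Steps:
Z = -6 (Z = 2*(-3) = -6)
j(O, n) = 2*I*sqrt(2) (j(O, n) = sqrt(-2 - 6) = sqrt(-8) = 2*I*sqrt(2))
c(J) = 114 + 2*I*sqrt(2) (c(J) = 2*I*sqrt(2) + 114 = 114 + 2*I*sqrt(2))
(c(278) + (((-92 + 31) + y(10))*(-82) + 228)) + 217811 = ((114 + 2*I*sqrt(2)) + (((-92 + 31) + 4)*(-82) + 228)) + 217811 = ((114 + 2*I*sqrt(2)) + ((-61 + 4)*(-82) + 228)) + 217811 = ((114 + 2*I*sqrt(2)) + (-57*(-82) + 228)) + 217811 = ((114 + 2*I*sqrt(2)) + (4674 + 228)) + 217811 = ((114 + 2*I*sqrt(2)) + 4902) + 217811 = (5016 + 2*I*sqrt(2)) + 217811 = 222827 + 2*I*sqrt(2)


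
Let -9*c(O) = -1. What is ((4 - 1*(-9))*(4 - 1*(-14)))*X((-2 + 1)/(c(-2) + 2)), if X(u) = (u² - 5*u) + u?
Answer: 179010/361 ≈ 495.87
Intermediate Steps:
c(O) = ⅑ (c(O) = -⅑*(-1) = ⅑)
X(u) = u² - 4*u
((4 - 1*(-9))*(4 - 1*(-14)))*X((-2 + 1)/(c(-2) + 2)) = ((4 - 1*(-9))*(4 - 1*(-14)))*(((-2 + 1)/(⅑ + 2))*(-4 + (-2 + 1)/(⅑ + 2))) = ((4 + 9)*(4 + 14))*((-1/19/9)*(-4 - 1/19/9)) = (13*18)*((-1*9/19)*(-4 - 1*9/19)) = 234*(-9*(-4 - 9/19)/19) = 234*(-9/19*(-85/19)) = 234*(765/361) = 179010/361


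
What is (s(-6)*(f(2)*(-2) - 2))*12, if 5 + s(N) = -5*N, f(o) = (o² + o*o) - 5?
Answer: -2400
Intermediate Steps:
f(o) = -5 + 2*o² (f(o) = (o² + o²) - 5 = 2*o² - 5 = -5 + 2*o²)
s(N) = -5 - 5*N
(s(-6)*(f(2)*(-2) - 2))*12 = ((-5 - 5*(-6))*((-5 + 2*2²)*(-2) - 2))*12 = ((-5 + 30)*((-5 + 2*4)*(-2) - 2))*12 = (25*((-5 + 8)*(-2) - 2))*12 = (25*(3*(-2) - 2))*12 = (25*(-6 - 2))*12 = (25*(-8))*12 = -200*12 = -2400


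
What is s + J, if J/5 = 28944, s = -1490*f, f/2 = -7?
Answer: 165580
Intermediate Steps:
f = -14 (f = 2*(-7) = -14)
s = 20860 (s = -1490*(-14) = 20860)
J = 144720 (J = 5*28944 = 144720)
s + J = 20860 + 144720 = 165580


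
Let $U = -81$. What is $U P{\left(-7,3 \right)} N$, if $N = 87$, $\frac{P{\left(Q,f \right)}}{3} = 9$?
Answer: $-190269$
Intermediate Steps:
$P{\left(Q,f \right)} = 27$ ($P{\left(Q,f \right)} = 3 \cdot 9 = 27$)
$U P{\left(-7,3 \right)} N = \left(-81\right) 27 \cdot 87 = \left(-2187\right) 87 = -190269$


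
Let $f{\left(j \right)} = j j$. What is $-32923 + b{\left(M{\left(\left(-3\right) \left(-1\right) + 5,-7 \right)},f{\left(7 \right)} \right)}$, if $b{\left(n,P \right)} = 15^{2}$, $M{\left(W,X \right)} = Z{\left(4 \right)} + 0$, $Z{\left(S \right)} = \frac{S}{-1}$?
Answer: $-32698$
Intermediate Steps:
$Z{\left(S \right)} = - S$ ($Z{\left(S \right)} = S \left(-1\right) = - S$)
$f{\left(j \right)} = j^{2}$
$M{\left(W,X \right)} = -4$ ($M{\left(W,X \right)} = \left(-1\right) 4 + 0 = -4 + 0 = -4$)
$b{\left(n,P \right)} = 225$
$-32923 + b{\left(M{\left(\left(-3\right) \left(-1\right) + 5,-7 \right)},f{\left(7 \right)} \right)} = -32923 + 225 = -32698$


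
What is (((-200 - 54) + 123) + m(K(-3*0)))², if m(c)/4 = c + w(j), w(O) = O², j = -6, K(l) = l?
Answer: 169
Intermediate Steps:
m(c) = 144 + 4*c (m(c) = 4*(c + (-6)²) = 4*(c + 36) = 4*(36 + c) = 144 + 4*c)
(((-200 - 54) + 123) + m(K(-3*0)))² = (((-200 - 54) + 123) + (144 + 4*(-3*0)))² = ((-254 + 123) + (144 + 4*0))² = (-131 + (144 + 0))² = (-131 + 144)² = 13² = 169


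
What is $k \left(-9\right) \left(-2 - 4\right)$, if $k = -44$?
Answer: $-2376$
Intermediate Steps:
$k \left(-9\right) \left(-2 - 4\right) = \left(-44\right) \left(-9\right) \left(-2 - 4\right) = 396 \left(-6\right) = -2376$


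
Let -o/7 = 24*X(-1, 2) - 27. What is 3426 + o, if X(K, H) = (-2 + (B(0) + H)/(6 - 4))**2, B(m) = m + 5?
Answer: 3237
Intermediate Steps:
B(m) = 5 + m
X(K, H) = (1/2 + H/2)**2 (X(K, H) = (-2 + ((5 + 0) + H)/(6 - 4))**2 = (-2 + (5 + H)/2)**2 = (-2 + (5 + H)*(1/2))**2 = (-2 + (5/2 + H/2))**2 = (1/2 + H/2)**2)
o = -189 (o = -7*(24*((1 + 2)**2/4) - 27) = -7*(24*((1/4)*3**2) - 27) = -7*(24*((1/4)*9) - 27) = -7*(24*(9/4) - 27) = -7*(54 - 27) = -7*27 = -189)
3426 + o = 3426 - 189 = 3237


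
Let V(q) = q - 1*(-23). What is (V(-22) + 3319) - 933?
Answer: 2387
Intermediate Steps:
V(q) = 23 + q (V(q) = q + 23 = 23 + q)
(V(-22) + 3319) - 933 = ((23 - 22) + 3319) - 933 = (1 + 3319) - 933 = 3320 - 933 = 2387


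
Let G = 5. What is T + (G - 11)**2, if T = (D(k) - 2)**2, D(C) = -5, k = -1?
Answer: 85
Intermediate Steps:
T = 49 (T = (-5 - 2)**2 = (-7)**2 = 49)
T + (G - 11)**2 = 49 + (5 - 11)**2 = 49 + (-6)**2 = 49 + 36 = 85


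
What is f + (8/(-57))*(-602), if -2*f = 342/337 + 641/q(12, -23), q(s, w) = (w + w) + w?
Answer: 26104531/294538 ≈ 88.629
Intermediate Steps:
q(s, w) = 3*w (q(s, w) = 2*w + w = 3*w)
f = 192419/46506 (f = -(342/337 + 641/((3*(-23))))/2 = -(342*(1/337) + 641/(-69))/2 = -(342/337 + 641*(-1/69))/2 = -(342/337 - 641/69)/2 = -1/2*(-192419/23253) = 192419/46506 ≈ 4.1375)
f + (8/(-57))*(-602) = 192419/46506 + (8/(-57))*(-602) = 192419/46506 + (8*(-1/57))*(-602) = 192419/46506 - 8/57*(-602) = 192419/46506 + 4816/57 = 26104531/294538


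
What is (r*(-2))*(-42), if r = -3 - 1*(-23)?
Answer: 1680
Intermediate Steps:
r = 20 (r = -3 + 23 = 20)
(r*(-2))*(-42) = (20*(-2))*(-42) = -40*(-42) = 1680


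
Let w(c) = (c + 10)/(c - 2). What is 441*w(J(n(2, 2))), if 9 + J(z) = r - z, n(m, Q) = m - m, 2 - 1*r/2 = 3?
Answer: 441/13 ≈ 33.923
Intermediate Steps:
r = -2 (r = 4 - 2*3 = 4 - 6 = -2)
n(m, Q) = 0
J(z) = -11 - z (J(z) = -9 + (-2 - z) = -11 - z)
w(c) = (10 + c)/(-2 + c)
441*w(J(n(2, 2))) = 441*((10 + (-11 - 1*0))/(-2 + (-11 - 1*0))) = 441*((10 + (-11 + 0))/(-2 + (-11 + 0))) = 441*((10 - 11)/(-2 - 11)) = 441*(-1/(-13)) = 441*(-1/13*(-1)) = 441*(1/13) = 441/13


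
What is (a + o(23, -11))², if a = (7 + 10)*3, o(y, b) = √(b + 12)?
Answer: 2704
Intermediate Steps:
o(y, b) = √(12 + b)
a = 51 (a = 17*3 = 51)
(a + o(23, -11))² = (51 + √(12 - 11))² = (51 + √1)² = (51 + 1)² = 52² = 2704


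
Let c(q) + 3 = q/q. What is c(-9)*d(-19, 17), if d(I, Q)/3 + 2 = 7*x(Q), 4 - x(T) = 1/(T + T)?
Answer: -2631/17 ≈ -154.76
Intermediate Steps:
x(T) = 4 - 1/(2*T) (x(T) = 4 - 1/(T + T) = 4 - 1/(2*T))
d(I, Q) = 78 - 21/(2*Q) (d(I, Q) = -6 + 3*(7*(4 - 1/(2*Q))) = -6 + 3*(28 - 7/(2*Q)) = -6 + (84 - 21/(2*Q)) = 78 - 21/(2*Q))
c(q) = -2 (c(q) = -3 + q/q = -3 + 1 = -2)
c(-9)*d(-19, 17) = -2*(78 - 21/2/17) = -2*(78 - 21/2*1/17) = -2*(78 - 21/34) = -2*2631/34 = -2631/17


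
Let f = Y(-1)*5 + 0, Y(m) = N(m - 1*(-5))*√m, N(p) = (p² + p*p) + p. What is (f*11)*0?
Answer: 0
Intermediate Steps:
N(p) = p + 2*p² (N(p) = (p² + p²) + p = 2*p² + p = p + 2*p²)
Y(m) = √m*(5 + m)*(11 + 2*m) (Y(m) = ((m - 1*(-5))*(1 + 2*(m - 1*(-5))))*√m = ((m + 5)*(1 + 2*(m + 5)))*√m = ((5 + m)*(1 + 2*(5 + m)))*√m = ((5 + m)*(1 + (10 + 2*m)))*√m = ((5 + m)*(11 + 2*m))*√m = √m*(5 + m)*(11 + 2*m))
f = 180*I (f = (√(-1)*(5 - 1)*(11 + 2*(-1)))*5 + 0 = (I*4*(11 - 2))*5 + 0 = (I*4*9)*5 + 0 = (36*I)*5 + 0 = 180*I + 0 = 180*I ≈ 180.0*I)
(f*11)*0 = ((180*I)*11)*0 = (1980*I)*0 = 0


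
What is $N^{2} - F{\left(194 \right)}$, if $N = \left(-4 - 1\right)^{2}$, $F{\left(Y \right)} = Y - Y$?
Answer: $625$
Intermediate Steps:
$F{\left(Y \right)} = 0$
$N = 25$ ($N = \left(-5\right)^{2} = 25$)
$N^{2} - F{\left(194 \right)} = 25^{2} - 0 = 625 + 0 = 625$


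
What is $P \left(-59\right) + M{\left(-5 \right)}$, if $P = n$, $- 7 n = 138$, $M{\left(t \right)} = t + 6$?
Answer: $\frac{8149}{7} \approx 1164.1$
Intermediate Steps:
$M{\left(t \right)} = 6 + t$
$n = - \frac{138}{7}$ ($n = \left(- \frac{1}{7}\right) 138 = - \frac{138}{7} \approx -19.714$)
$P = - \frac{138}{7} \approx -19.714$
$P \left(-59\right) + M{\left(-5 \right)} = \left(- \frac{138}{7}\right) \left(-59\right) + \left(6 - 5\right) = \frac{8142}{7} + 1 = \frac{8149}{7}$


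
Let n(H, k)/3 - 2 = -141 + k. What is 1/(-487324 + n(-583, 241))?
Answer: -1/487018 ≈ -2.0533e-6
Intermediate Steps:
n(H, k) = -417 + 3*k (n(H, k) = 6 + 3*(-141 + k) = 6 + (-423 + 3*k) = -417 + 3*k)
1/(-487324 + n(-583, 241)) = 1/(-487324 + (-417 + 3*241)) = 1/(-487324 + (-417 + 723)) = 1/(-487324 + 306) = 1/(-487018) = -1/487018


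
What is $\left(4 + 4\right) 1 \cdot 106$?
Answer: $848$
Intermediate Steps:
$\left(4 + 4\right) 1 \cdot 106 = 8 \cdot 1 \cdot 106 = 8 \cdot 106 = 848$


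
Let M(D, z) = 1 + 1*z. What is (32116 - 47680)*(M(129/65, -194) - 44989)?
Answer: 703212648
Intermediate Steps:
M(D, z) = 1 + z
(32116 - 47680)*(M(129/65, -194) - 44989) = (32116 - 47680)*((1 - 194) - 44989) = -15564*(-193 - 44989) = -15564*(-45182) = 703212648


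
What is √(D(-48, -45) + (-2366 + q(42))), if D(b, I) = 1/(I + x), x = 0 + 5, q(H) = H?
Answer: 3*I*√103290/20 ≈ 48.208*I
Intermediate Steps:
x = 5
D(b, I) = 1/(5 + I) (D(b, I) = 1/(I + 5) = 1/(5 + I))
√(D(-48, -45) + (-2366 + q(42))) = √(1/(5 - 45) + (-2366 + 42)) = √(1/(-40) - 2324) = √(-1/40 - 2324) = √(-92961/40) = 3*I*√103290/20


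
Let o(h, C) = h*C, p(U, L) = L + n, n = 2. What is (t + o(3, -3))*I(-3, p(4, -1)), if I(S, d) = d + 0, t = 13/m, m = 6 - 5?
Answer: 4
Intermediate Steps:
p(U, L) = 2 + L (p(U, L) = L + 2 = 2 + L)
o(h, C) = C*h
m = 1
t = 13 (t = 13/1 = 13*1 = 13)
I(S, d) = d
(t + o(3, -3))*I(-3, p(4, -1)) = (13 - 3*3)*(2 - 1) = (13 - 9)*1 = 4*1 = 4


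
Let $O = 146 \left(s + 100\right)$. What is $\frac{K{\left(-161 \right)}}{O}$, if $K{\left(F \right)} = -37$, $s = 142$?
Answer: $- \frac{37}{35332} \approx -0.0010472$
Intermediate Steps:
$O = 35332$ ($O = 146 \left(142 + 100\right) = 146 \cdot 242 = 35332$)
$\frac{K{\left(-161 \right)}}{O} = - \frac{37}{35332}$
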